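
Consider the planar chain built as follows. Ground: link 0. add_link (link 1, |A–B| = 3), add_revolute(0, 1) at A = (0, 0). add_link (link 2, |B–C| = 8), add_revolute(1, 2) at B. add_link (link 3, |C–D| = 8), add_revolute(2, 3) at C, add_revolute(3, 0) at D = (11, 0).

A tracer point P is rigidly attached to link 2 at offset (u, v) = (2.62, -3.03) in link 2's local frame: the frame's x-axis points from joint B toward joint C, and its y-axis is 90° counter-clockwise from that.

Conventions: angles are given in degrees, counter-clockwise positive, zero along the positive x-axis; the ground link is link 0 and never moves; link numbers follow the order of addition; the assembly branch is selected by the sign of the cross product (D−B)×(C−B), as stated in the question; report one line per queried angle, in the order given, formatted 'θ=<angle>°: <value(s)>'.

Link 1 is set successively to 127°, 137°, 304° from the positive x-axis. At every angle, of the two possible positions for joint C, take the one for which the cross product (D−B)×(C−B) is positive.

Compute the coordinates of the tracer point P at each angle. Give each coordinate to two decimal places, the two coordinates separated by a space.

A=(0,0), D=(11.00,0)
θ=127°: B = A + 3.00·(cos127°, sin127°) = (-1.8054, 2.3959)
θ=127°: |BD| = 13.0277
θ=127°: circle(B,8.00) ∩ circle(D,8.00): a=6.5138, h=4.6444
θ=127°:   candidates: C₊=(5.4514,5.7631) cross=60.505; C₋=(3.7431,-3.3672) cross=-60.505
θ=127°:   branch + wants cross > 0 → take C=(5.4514,5.7631) (cross=60.505)
θ=127°: ex = (C−B)/|BC| = (0.9071,0.4209); ey = (-0.4209,0.9071)
θ=127°: P = B + 2.62·ex + -3.03·ey = (1.8465,0.7501)
θ=137°: B = A + 3.00·(cos137°, sin137°) = (-2.1941, 2.0460)
θ=137°: |BD| = 13.3518
θ=137°: circle(B,8.00) ∩ circle(D,8.00): a=6.6759, h=4.4082
θ=137°:   candidates: C₊=(5.0785,5.3792) cross=58.858; C₋=(3.7275,-3.3332) cross=-58.858
θ=137°:   branch + wants cross > 0 → take C=(5.0785,5.3792) (cross=58.858)
θ=137°: ex = (C−B)/|BC| = (0.9091,0.4166); ey = (-0.4166,0.9091)
θ=137°: P = B + 2.62·ex + -3.03·ey = (1.4501,0.3831)
θ=304°: B = A + 3.00·(cos304°, sin304°) = (1.6776, -2.4871)
θ=304°: |BD| = 9.6485
θ=304°: circle(B,8.00) ∩ circle(D,8.00): a=4.8242, h=6.3817
θ=304°:   candidates: C₊=(4.6938,4.9225) cross=61.574; C₋=(7.9838,-7.4096) cross=-61.574
θ=304°:   branch + wants cross > 0 → take C=(4.6938,4.9225) (cross=61.574)
θ=304°: ex = (C−B)/|BC| = (0.3770,0.9262); ey = (-0.9262,0.3770)
θ=304°: P = B + 2.62·ex + -3.03·ey = (5.4718,-1.2028)

θ=127°: 1.85 0.75
θ=137°: 1.45 0.38
θ=304°: 5.47 -1.20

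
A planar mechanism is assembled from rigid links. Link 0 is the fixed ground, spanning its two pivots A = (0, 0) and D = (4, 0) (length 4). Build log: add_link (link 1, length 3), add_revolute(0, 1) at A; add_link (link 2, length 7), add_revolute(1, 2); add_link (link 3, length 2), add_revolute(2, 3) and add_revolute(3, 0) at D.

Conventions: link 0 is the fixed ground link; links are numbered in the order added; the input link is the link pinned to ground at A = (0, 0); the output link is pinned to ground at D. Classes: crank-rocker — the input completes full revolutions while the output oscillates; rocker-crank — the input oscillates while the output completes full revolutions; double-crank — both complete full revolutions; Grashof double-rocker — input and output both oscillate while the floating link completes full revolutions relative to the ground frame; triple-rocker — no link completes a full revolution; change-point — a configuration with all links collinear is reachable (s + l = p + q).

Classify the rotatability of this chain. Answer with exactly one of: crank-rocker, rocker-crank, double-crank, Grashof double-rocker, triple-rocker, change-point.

lengths: ground=4, input=3, coupler=7, output=2
sorted: s=2 (shortest), l=7 (longest), p+q=7
s + l = 9 vs p + q = 7
s + l > p + q → non-Grashof → no link fully rotates → triple-rocker

triple-rocker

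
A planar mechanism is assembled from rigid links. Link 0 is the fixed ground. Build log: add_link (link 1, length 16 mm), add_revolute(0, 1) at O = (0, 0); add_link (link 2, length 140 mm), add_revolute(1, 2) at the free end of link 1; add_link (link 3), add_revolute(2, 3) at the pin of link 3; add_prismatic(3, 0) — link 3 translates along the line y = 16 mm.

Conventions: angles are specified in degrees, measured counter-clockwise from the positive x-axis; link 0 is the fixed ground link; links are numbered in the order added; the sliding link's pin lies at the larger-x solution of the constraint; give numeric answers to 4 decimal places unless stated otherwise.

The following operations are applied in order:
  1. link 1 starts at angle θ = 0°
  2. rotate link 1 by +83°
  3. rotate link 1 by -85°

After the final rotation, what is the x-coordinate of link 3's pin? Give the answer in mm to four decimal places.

geometry: r = 16 mm, L = 140 mm, e = 16 mm; θ starts at 0°
rotate link 1 by +83°: θ ← 0° +83° = 83°
rotate link 1 by -85°: θ ← 83° -85° = -2°
crank pin P = (r cos θ, r sin θ) = (15.990253, -0.558392)
h = r sin θ − e = -0.558392 − 16 = -16.558392
x = r cos θ + √(L² − h²) = 15.990253 + 139.017336 = 155.007589

155.0076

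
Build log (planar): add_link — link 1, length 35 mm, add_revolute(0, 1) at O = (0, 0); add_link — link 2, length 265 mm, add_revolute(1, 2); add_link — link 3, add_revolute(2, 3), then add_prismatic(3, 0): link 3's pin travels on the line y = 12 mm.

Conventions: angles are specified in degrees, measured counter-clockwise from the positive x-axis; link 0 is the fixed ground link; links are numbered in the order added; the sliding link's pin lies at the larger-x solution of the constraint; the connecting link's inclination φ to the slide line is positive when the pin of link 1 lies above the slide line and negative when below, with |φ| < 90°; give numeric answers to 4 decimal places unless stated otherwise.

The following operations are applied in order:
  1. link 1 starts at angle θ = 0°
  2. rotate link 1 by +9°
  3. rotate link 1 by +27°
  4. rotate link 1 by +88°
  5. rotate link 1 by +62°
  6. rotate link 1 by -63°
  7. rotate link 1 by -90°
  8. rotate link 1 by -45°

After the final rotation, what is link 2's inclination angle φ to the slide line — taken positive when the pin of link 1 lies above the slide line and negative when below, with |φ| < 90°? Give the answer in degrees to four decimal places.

geometry: r = 35 mm, L = 265 mm, e = 12 mm; θ starts at 0°
rotate link 1 by +9°: θ ← 0° +9° = 9°
rotate link 1 by +27°: θ ← 9° +27° = 36°
rotate link 1 by +88°: θ ← 36° +88° = 124°
rotate link 1 by +62°: θ ← 124° +62° = 186°
rotate link 1 by -63°: θ ← 186° -63° = 123°
rotate link 1 by -90°: θ ← 123° -90° = 33°
rotate link 1 by -45°: θ ← 33° -45° = -12°
h = r sin θ − e = -7.276909 − 12 = -19.276909
sin φ = h / L = -19.276909 / 265 = -0.07274305
φ = arcsin(-0.07274305) = -4.171554°

-4.1716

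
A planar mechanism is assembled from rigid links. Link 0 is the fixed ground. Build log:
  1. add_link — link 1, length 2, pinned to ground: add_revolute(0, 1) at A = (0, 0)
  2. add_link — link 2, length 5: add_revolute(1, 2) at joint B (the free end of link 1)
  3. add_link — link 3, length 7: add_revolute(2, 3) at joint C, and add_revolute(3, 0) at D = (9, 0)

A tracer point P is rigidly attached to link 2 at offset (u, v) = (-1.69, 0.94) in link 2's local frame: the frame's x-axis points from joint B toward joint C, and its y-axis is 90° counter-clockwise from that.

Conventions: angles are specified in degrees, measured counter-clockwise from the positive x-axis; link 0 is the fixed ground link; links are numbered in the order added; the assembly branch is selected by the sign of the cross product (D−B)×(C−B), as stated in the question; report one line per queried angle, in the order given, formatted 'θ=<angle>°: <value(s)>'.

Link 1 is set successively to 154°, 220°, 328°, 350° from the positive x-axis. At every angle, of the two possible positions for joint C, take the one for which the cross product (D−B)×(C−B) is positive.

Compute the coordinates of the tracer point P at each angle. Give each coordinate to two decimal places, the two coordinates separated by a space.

A=(0,0), D=(9.00,0)
θ=154°: B = A + 2.00·(cos154°, sin154°) = (-1.7976, 0.8767)
θ=154°: |BD| = 10.8331
θ=154°: circle(B,5.00) ∩ circle(D,7.00): a=4.3088, h=2.5365
θ=154°:   candidates: C₊=(2.7024,3.0562) cross=27.478; C₋=(2.2918,-2.0002) cross=-27.478
θ=154°:   branch + wants cross > 0 → take C=(2.7024,3.0562) (cross=27.478)
θ=154°: ex = (C−B)/|BC| = (0.9000,0.4359); ey = (-0.4359,0.9000)
θ=154°: P = B + -1.69·ex + 0.94·ey = (-3.7283,0.9861)
θ=220°: B = A + 2.00·(cos220°, sin220°) = (-1.5321, -1.2856)
θ=220°: |BD| = 10.6103
θ=220°: circle(B,5.00) ∩ circle(D,7.00): a=4.1741, h=2.7525
θ=220°:   candidates: C₊=(2.2778,1.9524) cross=29.205; C₋=(2.9448,-3.5121) cross=-29.205
θ=220°:   branch + wants cross > 0 → take C=(2.2778,1.9524) (cross=29.205)
θ=220°: ex = (C−B)/|BC| = (0.7620,0.6476); ey = (-0.6476,0.7620)
θ=220°: P = B + -1.69·ex + 0.94·ey = (-3.4286,-1.6638)
θ=328°: B = A + 2.00·(cos328°, sin328°) = (1.6961, -1.0598)
θ=328°: |BD| = 7.3804
θ=328°: circle(B,5.00) ∩ circle(D,7.00): a=2.0643, h=4.5540
θ=328°:   candidates: C₊=(3.0850,3.7434) cross=33.610; C₋=(4.3929,-5.2702) cross=-33.610
θ=328°:   branch + wants cross > 0 → take C=(3.0850,3.7434) (cross=33.610)
θ=328°: ex = (C−B)/|BC| = (0.2778,0.9606); ey = (-0.9606,0.2778)
θ=328°: P = B + -1.69·ex + 0.94·ey = (0.3236,-2.4222)
θ=350°: B = A + 2.00·(cos350°, sin350°) = (1.9696, -0.3473)
θ=350°: |BD| = 7.0390
θ=350°: circle(B,5.00) ∩ circle(D,7.00): a=1.8147, h=4.6591
θ=350°:   candidates: C₊=(3.5522,4.3956) cross=32.795; C₋=(4.0120,-4.9112) cross=-32.795
θ=350°:   branch + wants cross > 0 → take C=(3.5522,4.3956) (cross=32.795)
θ=350°: ex = (C−B)/|BC| = (0.3165,0.9486); ey = (-0.9486,0.3165)
θ=350°: P = B + -1.69·ex + 0.94·ey = (0.5430,-1.6529)

θ=154°: -3.73 0.99
θ=220°: -3.43 -1.66
θ=328°: 0.32 -2.42
θ=350°: 0.54 -1.65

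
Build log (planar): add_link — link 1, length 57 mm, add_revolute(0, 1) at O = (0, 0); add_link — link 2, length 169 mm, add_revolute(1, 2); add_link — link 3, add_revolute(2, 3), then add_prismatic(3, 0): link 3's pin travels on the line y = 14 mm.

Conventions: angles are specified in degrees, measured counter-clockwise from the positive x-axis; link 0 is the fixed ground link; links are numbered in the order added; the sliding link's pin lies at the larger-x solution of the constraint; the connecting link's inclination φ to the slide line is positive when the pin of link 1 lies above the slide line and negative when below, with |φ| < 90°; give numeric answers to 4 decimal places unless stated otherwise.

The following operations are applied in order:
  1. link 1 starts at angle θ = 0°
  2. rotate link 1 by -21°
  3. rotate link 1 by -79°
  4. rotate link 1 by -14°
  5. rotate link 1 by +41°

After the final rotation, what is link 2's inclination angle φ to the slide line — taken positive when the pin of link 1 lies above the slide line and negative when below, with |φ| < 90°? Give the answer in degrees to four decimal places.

geometry: r = 57 mm, L = 169 mm, e = 14 mm; θ starts at 0°
rotate link 1 by -21°: θ ← 0° -21° = -21°
rotate link 1 by -79°: θ ← -21° -79° = -100°
rotate link 1 by -14°: θ ← -100° -14° = -114°
rotate link 1 by +41°: θ ← -114° +41° = -73°
h = r sin θ − e = -54.509371 − 14 = -68.509371
sin φ = h / L = -68.509371 / 169 = -0.40538089
φ = arcsin(-0.40538089) = -23.914998°

-23.9150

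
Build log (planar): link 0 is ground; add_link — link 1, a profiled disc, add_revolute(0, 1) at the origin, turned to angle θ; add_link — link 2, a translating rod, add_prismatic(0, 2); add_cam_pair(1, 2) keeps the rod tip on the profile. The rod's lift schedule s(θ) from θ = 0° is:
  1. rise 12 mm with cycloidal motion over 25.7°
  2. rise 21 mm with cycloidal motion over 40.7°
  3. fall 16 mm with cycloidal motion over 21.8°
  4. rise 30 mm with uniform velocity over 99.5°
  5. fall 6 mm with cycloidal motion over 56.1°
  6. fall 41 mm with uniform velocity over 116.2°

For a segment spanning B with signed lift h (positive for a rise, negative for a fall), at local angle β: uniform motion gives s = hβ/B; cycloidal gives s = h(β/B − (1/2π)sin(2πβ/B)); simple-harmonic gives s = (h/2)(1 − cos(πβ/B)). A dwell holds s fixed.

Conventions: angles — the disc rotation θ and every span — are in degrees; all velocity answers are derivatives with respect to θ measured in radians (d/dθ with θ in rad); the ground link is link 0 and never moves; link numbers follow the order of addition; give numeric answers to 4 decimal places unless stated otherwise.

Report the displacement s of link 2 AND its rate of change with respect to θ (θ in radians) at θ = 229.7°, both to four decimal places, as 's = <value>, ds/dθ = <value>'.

seg 1 [0°–25.7°] cycloidal, h=12: full span → s += 12 → s = 12.0000
seg 2 [25.7°–66.4°] cycloidal, h=21: full span → s += 21 → s = 33.0000
seg 3 [66.4°–88.2°] cycloidal, h=-16: full span → s += -16 → s = 17.0000
seg 4 [88.2°–187.7°] uniform, h=30: full span → s += 30 → s = 47.0000
seg 5 [187.7°–243.8°] cycloidal, h=-6: θ=229.7° here. β=42, B=56.1. -6·(0.7487 − sin(2π·0.7487)/(2π)) = -5.4469 → s = 41.5531
velocity in seg [187.7°–243.8°] (cycloidal), θ in radians: β = 42° = 0.7330 rad, B = 56.1° = 0.9791 rad; ds/dθ = (h/B)(1 − cos(2πβ/B)) = ((-6)/0.9791)(1 − cos(2π·0.7487)) = -6.179364 mm/rad

s = 41.5531, ds/dθ = -6.1794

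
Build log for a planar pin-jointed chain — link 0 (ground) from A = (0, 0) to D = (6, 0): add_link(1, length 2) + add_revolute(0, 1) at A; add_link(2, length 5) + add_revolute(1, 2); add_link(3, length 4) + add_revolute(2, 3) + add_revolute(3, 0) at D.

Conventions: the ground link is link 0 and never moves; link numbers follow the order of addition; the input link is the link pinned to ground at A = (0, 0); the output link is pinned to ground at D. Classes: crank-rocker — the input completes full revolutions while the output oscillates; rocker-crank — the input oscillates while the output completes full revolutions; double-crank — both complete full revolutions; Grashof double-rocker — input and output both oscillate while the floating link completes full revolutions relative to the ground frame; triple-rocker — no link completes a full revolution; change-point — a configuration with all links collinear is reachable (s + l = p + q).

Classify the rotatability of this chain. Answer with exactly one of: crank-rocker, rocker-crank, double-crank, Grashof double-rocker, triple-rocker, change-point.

lengths: ground=6, input=2, coupler=5, output=4
sorted: s=2 (shortest), l=6 (longest), p+q=9
s + l = 8 vs p + q = 9
s + l < p + q (Grashof) with shortest = input link → crank-rocker

crank-rocker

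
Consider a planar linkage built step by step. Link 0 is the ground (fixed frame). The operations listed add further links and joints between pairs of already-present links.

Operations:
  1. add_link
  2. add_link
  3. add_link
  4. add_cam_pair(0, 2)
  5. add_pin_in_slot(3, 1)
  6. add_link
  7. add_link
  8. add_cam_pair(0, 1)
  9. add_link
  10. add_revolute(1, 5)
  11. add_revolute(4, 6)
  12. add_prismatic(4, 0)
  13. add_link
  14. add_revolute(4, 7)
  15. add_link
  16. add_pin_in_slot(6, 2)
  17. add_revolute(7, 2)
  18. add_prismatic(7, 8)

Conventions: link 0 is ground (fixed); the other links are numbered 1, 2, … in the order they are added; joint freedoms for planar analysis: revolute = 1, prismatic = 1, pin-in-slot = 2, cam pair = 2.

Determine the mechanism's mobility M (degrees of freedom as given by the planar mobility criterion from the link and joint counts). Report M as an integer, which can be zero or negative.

link 0 = ground. State L|J1|J2 = 1|0|0
+link1  2|0|0
+link2  3|0|0
+link3  4|0|0
C(0,2) f=2→J2  4|0|1
PS(3,1) f=2→J2  4|0|2
+link4  5|0|2
+link5  6|0|2
C(0,1) f=2→J2  6|0|3
+link6  7|0|3
R(1,5) f=1→J1  7|1|3
R(4,6) f=1→J1  7|2|3
P(4,0) f=1→J1  7|3|3
+link7  8|3|3
R(4,7) f=1→J1  8|4|3
+link8  9|4|3
PS(6,2) f=2→J2  9|4|4
R(7,2) f=1→J1  9|5|4
P(7,8) f=1→J1  9|6|4
M = 3(9−1)−2·6−4 = 24−12−4 = 8

M = 8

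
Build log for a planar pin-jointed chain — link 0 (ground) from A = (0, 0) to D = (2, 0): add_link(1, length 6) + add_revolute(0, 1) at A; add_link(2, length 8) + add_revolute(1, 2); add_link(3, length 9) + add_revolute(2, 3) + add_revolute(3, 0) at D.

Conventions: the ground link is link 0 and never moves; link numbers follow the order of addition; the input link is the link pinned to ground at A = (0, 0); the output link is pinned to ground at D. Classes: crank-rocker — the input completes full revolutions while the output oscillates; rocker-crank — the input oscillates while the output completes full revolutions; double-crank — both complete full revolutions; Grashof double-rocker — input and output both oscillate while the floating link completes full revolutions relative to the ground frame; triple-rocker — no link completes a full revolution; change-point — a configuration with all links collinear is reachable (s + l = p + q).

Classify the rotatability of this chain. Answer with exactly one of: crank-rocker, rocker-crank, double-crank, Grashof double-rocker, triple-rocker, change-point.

lengths: ground=2, input=6, coupler=8, output=9
sorted: s=2 (shortest), l=9 (longest), p+q=14
s + l = 11 vs p + q = 14
s + l < p + q (Grashof) with shortest = ground link → double-crank

double-crank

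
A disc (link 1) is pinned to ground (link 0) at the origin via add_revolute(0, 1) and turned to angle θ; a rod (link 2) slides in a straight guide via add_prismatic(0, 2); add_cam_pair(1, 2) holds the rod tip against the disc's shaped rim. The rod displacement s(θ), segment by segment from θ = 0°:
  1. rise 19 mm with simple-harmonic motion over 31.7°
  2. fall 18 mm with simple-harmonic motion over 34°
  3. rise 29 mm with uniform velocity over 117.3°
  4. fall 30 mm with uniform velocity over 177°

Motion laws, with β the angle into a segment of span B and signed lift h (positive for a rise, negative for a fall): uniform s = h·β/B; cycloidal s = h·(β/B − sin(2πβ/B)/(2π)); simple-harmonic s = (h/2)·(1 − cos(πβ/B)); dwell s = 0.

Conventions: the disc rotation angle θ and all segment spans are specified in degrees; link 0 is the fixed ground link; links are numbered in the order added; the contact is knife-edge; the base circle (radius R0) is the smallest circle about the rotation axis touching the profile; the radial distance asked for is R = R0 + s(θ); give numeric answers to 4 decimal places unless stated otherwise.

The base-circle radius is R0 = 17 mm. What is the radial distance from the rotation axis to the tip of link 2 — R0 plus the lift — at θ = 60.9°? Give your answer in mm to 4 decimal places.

segment 1 (0° to 31.7°, simple-harmonic, h = 19) is passed completely: s = 0.0000 + (19) = 19.0000
θ = 60.9° falls in segment 2 (31.7° to 65.7°, simple-harmonic, h = -18): β = 60.9 − 31.7 = 29.2°, B = 34°; Δs = -18/2·(1 − cos(π·0.8588)) = -17.1292; s = 19.0000 − 17.1292 = 1.8708
R = R0 + s = 17 + 1.8708 = 18.8708

18.8708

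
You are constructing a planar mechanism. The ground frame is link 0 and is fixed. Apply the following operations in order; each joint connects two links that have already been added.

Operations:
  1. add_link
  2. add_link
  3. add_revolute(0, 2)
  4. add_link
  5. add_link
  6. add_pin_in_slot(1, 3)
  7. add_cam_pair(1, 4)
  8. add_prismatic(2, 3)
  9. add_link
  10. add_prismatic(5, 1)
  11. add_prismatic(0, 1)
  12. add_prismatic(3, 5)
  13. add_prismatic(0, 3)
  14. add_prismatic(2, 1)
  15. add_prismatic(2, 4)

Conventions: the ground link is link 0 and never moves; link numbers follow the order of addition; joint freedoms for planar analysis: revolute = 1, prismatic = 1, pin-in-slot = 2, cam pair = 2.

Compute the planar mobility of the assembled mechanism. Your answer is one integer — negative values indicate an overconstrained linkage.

link 0 = ground. State L|J1|J2 = 1|0|0
+link1  2|0|0
+link2  3|0|0
R(0,2) f=1→J1  3|1|0
+link3  4|1|0
+link4  5|1|0
PS(1,3) f=2→J2  5|1|1
C(1,4) f=2→J2  5|1|2
P(2,3) f=1→J1  5|2|2
+link5  6|2|2
P(5,1) f=1→J1  6|3|2
P(0,1) f=1→J1  6|4|2
P(3,5) f=1→J1  6|5|2
P(0,3) f=1→J1  6|6|2
P(2,1) f=1→J1  6|7|2
P(2,4) f=1→J1  6|8|2
M = 3(6−1)−2·8−2 = 15−16−2 = -3

M = -3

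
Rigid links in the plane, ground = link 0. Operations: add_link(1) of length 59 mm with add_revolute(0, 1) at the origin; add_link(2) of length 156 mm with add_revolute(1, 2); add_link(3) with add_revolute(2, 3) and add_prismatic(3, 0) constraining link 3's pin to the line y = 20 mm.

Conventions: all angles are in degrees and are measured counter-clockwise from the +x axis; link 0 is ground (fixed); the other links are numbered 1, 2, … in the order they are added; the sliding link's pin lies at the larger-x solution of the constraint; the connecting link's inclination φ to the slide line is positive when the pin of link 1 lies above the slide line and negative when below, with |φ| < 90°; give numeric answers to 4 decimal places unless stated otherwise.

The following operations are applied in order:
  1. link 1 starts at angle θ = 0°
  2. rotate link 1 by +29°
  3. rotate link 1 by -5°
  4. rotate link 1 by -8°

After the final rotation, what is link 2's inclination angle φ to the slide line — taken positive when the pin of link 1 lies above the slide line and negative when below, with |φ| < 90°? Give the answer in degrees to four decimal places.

geometry: r = 59 mm, L = 156 mm, e = 20 mm; θ starts at 0°
rotate link 1 by +29°: θ ← 0° +29° = 29°
rotate link 1 by -5°: θ ← 29° -5° = 24°
rotate link 1 by -8°: θ ← 24° -8° = 16°
h = r sin θ − e = 16.262604 − 20 = -3.737396
sin φ = h / L = -3.737396 / 156 = -0.02395767
φ = arcsin(-0.02395767) = -1.372805°

-1.3728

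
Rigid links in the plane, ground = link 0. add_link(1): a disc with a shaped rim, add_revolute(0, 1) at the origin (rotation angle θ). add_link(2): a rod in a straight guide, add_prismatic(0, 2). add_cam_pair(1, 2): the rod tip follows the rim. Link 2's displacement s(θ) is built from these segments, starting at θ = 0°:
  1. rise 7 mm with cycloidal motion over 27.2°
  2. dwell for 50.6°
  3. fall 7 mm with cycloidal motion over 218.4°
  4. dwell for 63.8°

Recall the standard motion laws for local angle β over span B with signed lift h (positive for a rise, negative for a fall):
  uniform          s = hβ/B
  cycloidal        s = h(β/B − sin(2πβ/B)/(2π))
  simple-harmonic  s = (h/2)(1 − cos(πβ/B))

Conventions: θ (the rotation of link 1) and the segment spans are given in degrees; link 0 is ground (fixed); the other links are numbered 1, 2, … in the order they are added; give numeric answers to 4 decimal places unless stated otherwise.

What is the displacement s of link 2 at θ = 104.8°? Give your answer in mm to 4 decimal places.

segment 1 (0° to 27.2°, cycloidal, h = 7) is passed completely: s = 0.0000 + (7) = 7.0000
segment 2 (27.2° to 77.8°, dwell): s unchanged at 7.0000
θ = 104.8° falls in segment 3 (77.8° to 296.2°, cycloidal, h = -7): β = 104.8 − 77.8 = 27°, B = 218.4°; Δs = -7·(0.1236 − sin(2π·0.1236)/(2π)) = -0.0844; s = 7.0000 − 0.0844 = 6.9156

6.9156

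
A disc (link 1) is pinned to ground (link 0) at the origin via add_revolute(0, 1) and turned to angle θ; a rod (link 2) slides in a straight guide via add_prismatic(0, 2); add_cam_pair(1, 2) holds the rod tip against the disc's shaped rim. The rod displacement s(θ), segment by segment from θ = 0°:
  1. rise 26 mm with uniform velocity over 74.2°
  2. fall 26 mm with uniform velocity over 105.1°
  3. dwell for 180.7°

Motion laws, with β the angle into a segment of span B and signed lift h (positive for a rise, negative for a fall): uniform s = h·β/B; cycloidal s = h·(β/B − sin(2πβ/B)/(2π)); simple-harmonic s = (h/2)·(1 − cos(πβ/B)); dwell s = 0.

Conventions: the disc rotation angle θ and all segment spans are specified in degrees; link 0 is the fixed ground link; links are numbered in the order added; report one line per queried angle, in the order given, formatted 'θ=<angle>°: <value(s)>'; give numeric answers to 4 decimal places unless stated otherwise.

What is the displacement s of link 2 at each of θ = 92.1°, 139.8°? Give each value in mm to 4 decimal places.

segment 1 (0° to 74.2°, uniform, h = 26) is passed completely: s = 0.0000 + (26) = 26.0000
θ = 92.1° falls in segment 2 (74.2° to 179.3°, uniform, h = -26): β = 92.1 − 74.2 = 17.9°, B = 105.1°; Δs = -26·17.9/105.1 = -4.4282; s = 26.0000 − 4.4282 = 21.5718
θ = 139.8° falls in segment 2 (74.2° to 179.3°, uniform, h = -26): β = 139.8 − 74.2 = 65.6°, B = 105.1°; Δs = -26·65.6/105.1 = -16.2284; s = 26.0000 − 16.2284 = 9.7716

θ=92.1°: 21.5718
θ=139.8°: 9.7716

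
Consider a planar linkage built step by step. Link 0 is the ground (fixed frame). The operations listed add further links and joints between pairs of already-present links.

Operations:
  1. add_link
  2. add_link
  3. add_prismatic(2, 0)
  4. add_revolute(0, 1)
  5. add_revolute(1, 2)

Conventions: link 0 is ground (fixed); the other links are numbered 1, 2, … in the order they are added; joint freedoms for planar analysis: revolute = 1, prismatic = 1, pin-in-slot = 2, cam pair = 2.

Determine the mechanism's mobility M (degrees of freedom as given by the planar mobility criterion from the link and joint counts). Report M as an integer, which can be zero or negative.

link 0 = ground. State L|J1|J2 = 1|0|0
+link1  2|0|0
+link2  3|0|0
P(2,0) f=1→J1  3|1|0
R(0,1) f=1→J1  3|2|0
R(1,2) f=1→J1  3|3|0
M = 3(3−1)−2·3−0 = 6−6−0 = 0

M = 0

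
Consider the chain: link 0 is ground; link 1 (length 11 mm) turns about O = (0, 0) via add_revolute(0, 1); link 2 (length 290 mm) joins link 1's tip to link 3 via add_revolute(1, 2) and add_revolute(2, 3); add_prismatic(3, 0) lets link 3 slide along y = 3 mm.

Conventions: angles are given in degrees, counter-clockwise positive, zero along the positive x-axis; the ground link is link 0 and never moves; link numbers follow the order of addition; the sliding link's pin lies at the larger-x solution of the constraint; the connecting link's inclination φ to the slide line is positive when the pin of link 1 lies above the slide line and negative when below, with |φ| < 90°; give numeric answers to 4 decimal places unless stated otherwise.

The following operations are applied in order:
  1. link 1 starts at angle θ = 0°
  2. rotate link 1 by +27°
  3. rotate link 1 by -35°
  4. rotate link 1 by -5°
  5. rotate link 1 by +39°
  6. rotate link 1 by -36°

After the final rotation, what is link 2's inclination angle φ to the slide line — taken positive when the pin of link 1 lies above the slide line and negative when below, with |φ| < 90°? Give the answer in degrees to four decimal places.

geometry: r = 11 mm, L = 290 mm, e = 3 mm; θ starts at 0°
rotate link 1 by +27°: θ ← 0° +27° = 27°
rotate link 1 by -35°: θ ← 27° -35° = -8°
rotate link 1 by -5°: θ ← -8° -5° = -13°
rotate link 1 by +39°: θ ← -13° +39° = 26°
rotate link 1 by -36°: θ ← 26° -36° = -10°
h = r sin θ − e = -1.910130 − 3 = -4.910130
sin φ = h / L = -4.910130 / 290 = -0.01693148
φ = arcsin(-0.01693148) = -0.970149°

-0.9701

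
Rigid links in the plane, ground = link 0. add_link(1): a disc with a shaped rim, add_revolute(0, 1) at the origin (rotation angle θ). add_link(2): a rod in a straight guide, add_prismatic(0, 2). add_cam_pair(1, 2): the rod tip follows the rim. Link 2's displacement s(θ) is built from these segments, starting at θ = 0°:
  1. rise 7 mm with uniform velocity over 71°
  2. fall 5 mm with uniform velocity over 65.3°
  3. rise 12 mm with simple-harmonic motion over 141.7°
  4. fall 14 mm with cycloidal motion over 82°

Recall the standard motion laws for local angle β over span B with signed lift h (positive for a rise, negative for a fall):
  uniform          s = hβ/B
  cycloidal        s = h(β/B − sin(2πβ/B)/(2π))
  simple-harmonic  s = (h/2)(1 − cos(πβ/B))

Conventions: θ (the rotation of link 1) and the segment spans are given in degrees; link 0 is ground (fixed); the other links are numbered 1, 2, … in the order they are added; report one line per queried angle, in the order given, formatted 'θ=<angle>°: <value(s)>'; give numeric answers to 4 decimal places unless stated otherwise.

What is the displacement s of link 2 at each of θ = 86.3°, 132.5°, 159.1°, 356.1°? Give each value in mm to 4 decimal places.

segment 1 (0° to 71°, uniform, h = 7) is passed completely: s = 0.0000 + (7) = 7.0000
θ = 86.3° falls in segment 2 (71° to 136.3°, uniform, h = -5): β = 86.3 − 71 = 15.3°, B = 65.3°; Δs = -5·15.3/65.3 = -1.1715; s = 7.0000 − 1.1715 = 5.8285
θ = 132.5° falls in segment 2 (71° to 136.3°, uniform, h = -5): β = 132.5 − 71 = 61.5°, B = 65.3°; Δs = -5·61.5/65.3 = -4.7090; s = 7.0000 − 4.7090 = 2.2910
segment 2 (71° to 136.3°, uniform, h = -5) is passed completely: s = 7.0000 + (-5) = 2.0000
θ = 159.1° falls in segment 3 (136.3° to 278°, simple-harmonic, h = 12): β = 159.1 − 136.3 = 22.8°, B = 141.7°; Δs = 12/2·(1 − cos(π·0.1609)) = 0.7504; s = 2.0000 + 0.7504 = 2.7504
segment 3 (136.3° to 278°, simple-harmonic, h = 12) is passed completely: s = 2.0000 + (12) = 14.0000
θ = 356.1° falls in segment 4 (278° to 360°, cycloidal, h = -14): β = 356.1 − 278 = 78.1°, B = 82°; Δs = -14·(0.9524 − sin(2π·0.9524)/(2π)) = -13.9901; s = 14.0000 − 13.9901 = 0.0099

θ=86.3°: 5.8285
θ=132.5°: 2.2910
θ=159.1°: 2.7504
θ=356.1°: 0.0099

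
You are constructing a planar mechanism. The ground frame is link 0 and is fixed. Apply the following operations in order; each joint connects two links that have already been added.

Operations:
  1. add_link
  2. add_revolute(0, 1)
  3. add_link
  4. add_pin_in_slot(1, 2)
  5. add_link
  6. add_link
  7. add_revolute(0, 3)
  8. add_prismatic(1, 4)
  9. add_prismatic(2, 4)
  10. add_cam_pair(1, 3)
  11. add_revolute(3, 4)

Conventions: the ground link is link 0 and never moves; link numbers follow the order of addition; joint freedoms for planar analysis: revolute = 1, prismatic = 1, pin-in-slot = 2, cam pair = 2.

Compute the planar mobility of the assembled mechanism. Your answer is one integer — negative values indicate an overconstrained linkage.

(L,J1,J2)=(1,0,0); link0 fixed
link1: (2,0,0)
R 0-1 [J1]: (2,1,0)
link2: (3,1,0)
PS 1-2 [J2]: (3,1,1)
link3: (4,1,1)
link4: (5,1,1)
R 0-3 [J1]: (5,2,1)
P 1-4 [J1]: (5,3,1)
P 2-4 [J1]: (5,4,1)
C 1-3 [J2]: (5,4,2)
R 3-4 [J1]: (5,5,2)
Grübler: 3·4 − 2·5 − 2 = 0

M = 0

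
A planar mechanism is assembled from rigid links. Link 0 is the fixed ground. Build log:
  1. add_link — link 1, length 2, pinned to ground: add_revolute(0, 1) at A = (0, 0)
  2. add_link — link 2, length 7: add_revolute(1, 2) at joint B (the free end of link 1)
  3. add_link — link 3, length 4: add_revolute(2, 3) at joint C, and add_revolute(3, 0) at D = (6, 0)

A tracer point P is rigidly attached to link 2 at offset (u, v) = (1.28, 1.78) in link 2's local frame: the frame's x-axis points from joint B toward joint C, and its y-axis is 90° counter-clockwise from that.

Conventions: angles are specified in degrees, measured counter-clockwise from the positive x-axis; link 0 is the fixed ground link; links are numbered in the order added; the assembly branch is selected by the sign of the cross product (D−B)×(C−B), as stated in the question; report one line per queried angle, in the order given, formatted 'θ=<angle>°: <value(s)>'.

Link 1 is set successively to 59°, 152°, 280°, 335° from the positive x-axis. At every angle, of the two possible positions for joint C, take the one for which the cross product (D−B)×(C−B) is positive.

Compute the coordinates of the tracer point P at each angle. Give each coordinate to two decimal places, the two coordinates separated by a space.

A=(0,0), D=(6.00,0)
θ=59°: B = A + 2.00·(cos59°, sin59°) = (1.0301, 1.7143)
θ=59°: |BD| = 5.2573
θ=59°: circle(B,7.00) ∩ circle(D,4.00): a=5.7671, h=3.9674
θ=59°:   candidates: C₊=(7.7757,3.5843) cross=20.858; C₋=(5.1883,-3.9168) cross=-20.858
θ=59°:   branch + wants cross > 0 → take C=(7.7757,3.5843) (cross=20.858)
θ=59°: ex = (C−B)/|BC| = (0.9637,0.2671); ey = (-0.2671,0.9637)
θ=59°: P = B + 1.28·ex + 1.78·ey = (1.7881,3.7716)
θ=152°: B = A + 2.00·(cos152°, sin152°) = (-1.7659, 0.9389)
θ=152°: |BD| = 7.8225
θ=152°: circle(B,7.00) ∩ circle(D,4.00): a=6.0205, h=3.5711
θ=152°:   candidates: C₊=(4.6398,3.7616) cross=27.935; C₋=(3.7825,-3.3290) cross=-27.935
θ=152°:   branch + wants cross > 0 → take C=(4.6398,3.7616) (cross=27.935)
θ=152°: ex = (C−B)/|BC| = (0.9151,0.4032); ey = (-0.4032,0.9151)
θ=152°: P = B + 1.28·ex + 1.78·ey = (-1.3123,3.0840)
θ=280°: B = A + 2.00·(cos280°, sin280°) = (0.3473, -1.9696)
θ=280°: |BD| = 5.9860
θ=280°: circle(B,7.00) ∩ circle(D,4.00): a=5.7494, h=3.9930
θ=280°:   candidates: C₊=(4.4627,3.6928) cross=23.902; C₋=(7.0904,-3.8485) cross=-23.902
θ=280°:   branch + wants cross > 0 → take C=(4.4627,3.6928) (cross=23.902)
θ=280°: ex = (C−B)/|BC| = (0.5879,0.8089); ey = (-0.8089,0.5879)
θ=280°: P = B + 1.28·ex + 1.78·ey = (-0.3400,0.1123)
θ=335°: B = A + 2.00·(cos335°, sin335°) = (1.8126, -0.8452)
θ=335°: |BD| = 4.2718
θ=335°: circle(B,7.00) ∩ circle(D,4.00): a=5.9984, h=3.6082
θ=335°:   candidates: C₊=(6.9785,3.8785) cross=15.414; C₋=(8.4064,-3.1952) cross=-15.414
θ=335°:   branch + wants cross > 0 → take C=(6.9785,3.8785) (cross=15.414)
θ=335°: ex = (C−B)/|BC| = (0.7380,0.6748); ey = (-0.6748,0.7380)
θ=335°: P = B + 1.28·ex + 1.78·ey = (1.5561,1.3321)

θ=59°: 1.79 3.77
θ=152°: -1.31 3.08
θ=280°: -0.34 0.11
θ=335°: 1.56 1.33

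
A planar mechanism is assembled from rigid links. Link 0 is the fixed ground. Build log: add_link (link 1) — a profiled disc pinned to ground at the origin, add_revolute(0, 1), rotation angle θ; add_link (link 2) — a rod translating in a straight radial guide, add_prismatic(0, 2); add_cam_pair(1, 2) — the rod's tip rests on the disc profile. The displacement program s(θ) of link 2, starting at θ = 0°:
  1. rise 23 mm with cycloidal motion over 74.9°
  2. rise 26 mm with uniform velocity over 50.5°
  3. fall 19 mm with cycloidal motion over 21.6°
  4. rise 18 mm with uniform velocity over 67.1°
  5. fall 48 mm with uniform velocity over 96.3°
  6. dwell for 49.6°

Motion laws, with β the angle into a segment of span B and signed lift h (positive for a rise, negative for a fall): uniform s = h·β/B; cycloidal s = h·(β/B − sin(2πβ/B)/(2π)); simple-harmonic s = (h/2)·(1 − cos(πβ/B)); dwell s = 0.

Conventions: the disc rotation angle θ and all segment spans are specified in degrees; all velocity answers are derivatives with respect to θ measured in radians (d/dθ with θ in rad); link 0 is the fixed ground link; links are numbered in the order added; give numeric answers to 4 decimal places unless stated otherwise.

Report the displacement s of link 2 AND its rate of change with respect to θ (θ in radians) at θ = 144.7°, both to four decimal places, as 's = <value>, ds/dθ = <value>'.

seg 1 [0°–74.9°] cycloidal, h=23: full span → s += 23 → s = 23.0000
seg 2 [74.9°–125.4°] uniform, h=26: full span → s += 26 → s = 49.0000
seg 3 [125.4°–147°] cycloidal, h=-19: θ=144.7° here. β=19.3, B=21.6. -19·(0.8935 − sin(2π·0.8935)/(2π)) = -18.8524 → s = 30.1476
velocity in seg [125.4°–147°] (cycloidal), θ in radians: β = 19.3° = 0.3368 rad, B = 21.6° = 0.3770 rad; ds/dθ = (h/B)(1 − cos(2πβ/B)) = ((-19)/0.3770)(1 − cos(2π·0.8935)) = -10.865249 mm/rad

s = 30.1476, ds/dθ = -10.8652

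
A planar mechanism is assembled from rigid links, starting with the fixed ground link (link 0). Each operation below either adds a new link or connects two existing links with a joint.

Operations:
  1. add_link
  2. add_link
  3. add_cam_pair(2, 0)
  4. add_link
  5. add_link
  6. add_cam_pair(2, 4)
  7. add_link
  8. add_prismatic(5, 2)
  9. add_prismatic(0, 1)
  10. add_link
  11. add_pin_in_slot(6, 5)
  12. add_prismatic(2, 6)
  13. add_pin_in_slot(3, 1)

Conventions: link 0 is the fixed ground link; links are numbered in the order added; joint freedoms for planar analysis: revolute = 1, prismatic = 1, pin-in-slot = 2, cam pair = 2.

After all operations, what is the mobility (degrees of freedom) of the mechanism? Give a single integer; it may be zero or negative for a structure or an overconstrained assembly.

ground; <1,0,0>
#1 <2,0,0>
#2 <3,0,0>
C:2↔0 J2 <3,0,1>
#3 <4,0,1>
#4 <5,0,1>
C:2↔4 J2 <5,0,2>
#5 <6,0,2>
P:5↔2 J1 <6,1,2>
P:0↔1 J1 <6,2,2>
#6 <7,2,2>
PS:6↔5 J2 <7,2,3>
P:2↔6 J1 <7,3,3>
PS:3↔1 J2 <7,3,4>
3×6 − 2×3 − 1×4 = 8

M = 8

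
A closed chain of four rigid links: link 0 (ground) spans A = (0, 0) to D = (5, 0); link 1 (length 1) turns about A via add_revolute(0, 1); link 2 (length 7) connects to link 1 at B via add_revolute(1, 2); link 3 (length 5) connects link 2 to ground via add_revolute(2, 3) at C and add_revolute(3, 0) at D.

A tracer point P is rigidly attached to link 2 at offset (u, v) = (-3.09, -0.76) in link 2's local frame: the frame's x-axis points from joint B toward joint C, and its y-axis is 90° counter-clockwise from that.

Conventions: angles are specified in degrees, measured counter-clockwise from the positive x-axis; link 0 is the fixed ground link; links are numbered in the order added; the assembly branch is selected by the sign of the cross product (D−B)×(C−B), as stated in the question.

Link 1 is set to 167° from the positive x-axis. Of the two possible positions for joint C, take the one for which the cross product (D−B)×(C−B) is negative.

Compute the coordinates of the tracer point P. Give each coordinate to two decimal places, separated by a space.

A=(0,0), D=(5.00,0)
B = A + 1.00·(cos167°, sin167°) = (-0.9744, 0.2250)
|BD| = 5.9786
circle(B,7.00) ∩ circle(D,5.00): a=4.9965, h=4.9026
  candidates: C₊=(4.2030,4.9361) cross=29.311; C₋=(3.8341,-4.8622) cross=-29.311
  branch - wants cross < 0 → take C=(3.8341,-4.8622) (cross=-29.311)
ex = (C−B)/|BC| = (0.6869,-0.7267); ey = (0.7267,0.6869)
P = B + -3.09·ex + -0.76·ey = (-3.6493,1.9485)

-3.65 1.95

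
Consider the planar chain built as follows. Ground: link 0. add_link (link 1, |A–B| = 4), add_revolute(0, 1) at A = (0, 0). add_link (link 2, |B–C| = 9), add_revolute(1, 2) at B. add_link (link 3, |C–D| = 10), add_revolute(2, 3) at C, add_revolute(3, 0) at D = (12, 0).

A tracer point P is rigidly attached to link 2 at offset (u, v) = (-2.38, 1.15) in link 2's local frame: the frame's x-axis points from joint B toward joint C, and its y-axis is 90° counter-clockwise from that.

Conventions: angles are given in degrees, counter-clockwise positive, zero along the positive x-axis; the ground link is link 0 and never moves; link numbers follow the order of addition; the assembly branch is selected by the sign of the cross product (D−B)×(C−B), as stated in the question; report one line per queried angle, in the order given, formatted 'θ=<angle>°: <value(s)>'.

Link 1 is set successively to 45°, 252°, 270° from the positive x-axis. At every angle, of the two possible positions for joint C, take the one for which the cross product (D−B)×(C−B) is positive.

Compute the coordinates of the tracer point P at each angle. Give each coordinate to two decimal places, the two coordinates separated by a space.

A=(0,0), D=(12.00,0)
θ=45°: B = A + 4.00·(cos45°, sin45°) = (2.8284, 2.8284)
θ=45°: |BD| = 9.5978
θ=45°: circle(B,9.00) ∩ circle(D,10.00): a=3.8091, h=8.1542
θ=45°:   candidates: C₊=(8.8714,9.4980) cross=78.262; C₋=(4.0654,-6.0862) cross=-78.262
θ=45°:   branch + wants cross > 0 → take C=(8.8714,9.4980) (cross=78.262)
θ=45°: ex = (C−B)/|BC| = (0.6714,0.7411); ey = (-0.7411,0.6714)
θ=45°: P = B + -2.38·ex + 1.15·ey = (0.3782,1.8369)
θ=252°: B = A + 4.00·(cos252°, sin252°) = (-1.2361, -3.8042)
θ=252°: |BD| = 13.7719
θ=252°: circle(B,9.00) ∩ circle(D,10.00): a=6.1961, h=6.5275
θ=252°:   candidates: C₊=(2.9159,4.1808) cross=89.896; C₋=(6.5221,-8.3661) cross=-89.896
θ=252°:   branch + wants cross > 0 → take C=(2.9159,4.1808) (cross=89.896)
θ=252°: ex = (C−B)/|BC| = (0.4613,0.8872); ey = (-0.8872,0.4613)
θ=252°: P = B + -2.38·ex + 1.15·ey = (-3.3543,-5.3853)
θ=270°: B = A + 4.00·(cos270°, sin270°) = (-0.0000, -4.0000)
θ=270°: |BD| = 12.6491
θ=270°: circle(B,9.00) ∩ circle(D,10.00): a=5.5735, h=7.0665
θ=270°:   candidates: C₊=(3.0529,4.4664) cross=89.385; C₋=(7.5221,-8.9414) cross=-89.385
θ=270°:   branch + wants cross > 0 → take C=(3.0529,4.4664) (cross=89.385)
θ=270°: ex = (C−B)/|BC| = (0.3392,0.9407); ey = (-0.9407,0.3392)
θ=270°: P = B + -2.38·ex + 1.15·ey = (-1.8891,-5.8488)

θ=45°: 0.38 1.84
θ=252°: -3.35 -5.39
θ=270°: -1.89 -5.85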